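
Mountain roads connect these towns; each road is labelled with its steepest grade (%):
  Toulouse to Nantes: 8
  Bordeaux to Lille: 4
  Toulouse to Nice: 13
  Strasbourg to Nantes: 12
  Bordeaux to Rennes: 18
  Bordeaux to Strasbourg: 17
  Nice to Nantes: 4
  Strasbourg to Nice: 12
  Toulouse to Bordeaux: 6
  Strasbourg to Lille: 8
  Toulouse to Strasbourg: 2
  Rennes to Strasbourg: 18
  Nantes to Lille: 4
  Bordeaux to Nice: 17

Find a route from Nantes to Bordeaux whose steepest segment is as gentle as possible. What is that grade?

A few of the Nantes→Bordeaux routes:
Nantes -> Toulouse -> Bordeaux: max(8, 6) = 8
Nantes -> Lille -> Strasbourg -> Toulouse -> Bordeaux: max(4, 8, 2, 6) = 8
Nantes -> Lille -> Bordeaux: max(4, 4) = 4
Nantes -> Toulouse -> Strasbourg -> Lille -> Bordeaux: max(8, 2, 8, 4) = 8
Smallest bottleneck: 4%.

4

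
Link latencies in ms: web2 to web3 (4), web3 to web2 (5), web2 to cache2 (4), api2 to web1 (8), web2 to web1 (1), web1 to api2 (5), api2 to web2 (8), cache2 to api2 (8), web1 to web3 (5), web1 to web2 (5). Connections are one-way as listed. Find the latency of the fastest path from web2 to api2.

Routes from web2 to api2:
web2→cache2→api2: 4 + 8 = 12
web2→web1→api2: 1 + 5 = 6
Shortest: 6 ms.

6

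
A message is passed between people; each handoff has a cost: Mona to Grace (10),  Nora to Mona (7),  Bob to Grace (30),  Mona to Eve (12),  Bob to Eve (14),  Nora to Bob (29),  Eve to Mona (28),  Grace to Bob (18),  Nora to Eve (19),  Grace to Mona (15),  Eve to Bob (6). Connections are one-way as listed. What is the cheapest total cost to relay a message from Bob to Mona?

42

Routes from Bob to Mona:
Bob → Grace → Mona: 30 + 15 = 45
Bob → Eve → Mona: 14 + 28 = 42
Best route has total 42.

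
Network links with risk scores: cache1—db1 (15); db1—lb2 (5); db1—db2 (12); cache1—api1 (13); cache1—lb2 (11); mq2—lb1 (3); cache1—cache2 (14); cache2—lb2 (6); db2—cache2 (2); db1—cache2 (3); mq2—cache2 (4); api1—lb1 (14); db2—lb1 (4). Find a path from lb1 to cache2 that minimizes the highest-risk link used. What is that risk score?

4

Checking several routes:
lb1→db2→cache2: max(4, 2) = 4
lb1→mq2→cache2: max(3, 4) = 4
lb1→db2→db1→cache2: max(4, 12, 3) = 12
lb1→db2→db1→lb2→cache1→cache2: max(4, 12, 5, 11, 14) = 14
lb1→db2→db1→lb2→cache2: max(4, 12, 5, 6) = 12
The minimum achievable maximum is 4.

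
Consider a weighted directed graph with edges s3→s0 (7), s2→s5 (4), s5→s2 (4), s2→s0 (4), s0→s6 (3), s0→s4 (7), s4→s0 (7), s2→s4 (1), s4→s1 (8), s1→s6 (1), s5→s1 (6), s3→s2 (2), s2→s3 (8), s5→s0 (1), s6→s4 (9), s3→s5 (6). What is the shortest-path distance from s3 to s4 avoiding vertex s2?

14

Comparing a few candidate routes:
s3-s5-s0-s4: 6 + 1 + 7 = 14
s3-s0-s6-s4: 7 + 3 + 9 = 19
s3-s0-s4: 7 + 7 = 14
Shortest: 14.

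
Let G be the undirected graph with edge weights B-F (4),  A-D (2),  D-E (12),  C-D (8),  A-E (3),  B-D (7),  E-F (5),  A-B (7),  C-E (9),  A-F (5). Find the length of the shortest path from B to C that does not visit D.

Paths from B to C avoiding D:
B - F - E - C: 4 + 5 + 9 = 18
B - F - A - E - C: 4 + 5 + 3 + 9 = 21
B - A - E - C: 7 + 3 + 9 = 19
B - A - F - E - C: 7 + 5 + 5 + 9 = 26
The minimum is 18.

18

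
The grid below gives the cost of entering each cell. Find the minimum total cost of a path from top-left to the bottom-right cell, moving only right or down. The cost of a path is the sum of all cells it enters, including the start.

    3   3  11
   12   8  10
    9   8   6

Best path: r0c0 r0c1 r1c1 r2c1 r2c2
Cost: 3 + 3 + 8 + 8 + 6 = 28

28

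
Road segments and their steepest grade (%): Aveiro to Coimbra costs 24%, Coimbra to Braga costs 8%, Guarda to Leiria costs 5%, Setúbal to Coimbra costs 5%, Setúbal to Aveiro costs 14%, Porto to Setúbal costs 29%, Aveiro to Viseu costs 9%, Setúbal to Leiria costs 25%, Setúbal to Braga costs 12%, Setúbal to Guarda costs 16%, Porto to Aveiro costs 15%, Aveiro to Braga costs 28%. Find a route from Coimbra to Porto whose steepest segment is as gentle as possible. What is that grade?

Some routes from Coimbra to Porto:
Coimbra → Braga → Aveiro → Setúbal → Porto: max(8, 28, 14, 29) = 29
Coimbra → Braga → Setúbal → Aveiro → Porto: max(8, 12, 14, 15) = 15
Coimbra → Setúbal → Aveiro → Porto: max(5, 14, 15) = 15
Coimbra → Setúbal → Braga → Aveiro → Porto: max(5, 12, 28, 15) = 28
Coimbra → Aveiro → Porto: max(24, 15) = 24
Coimbra → Braga → Aveiro → Porto: max(8, 28, 15) = 28
Smallest bottleneck: 15%.

15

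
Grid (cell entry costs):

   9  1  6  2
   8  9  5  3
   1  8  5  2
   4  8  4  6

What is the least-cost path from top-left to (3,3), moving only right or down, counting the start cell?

Path (0,0)→(0,1)→(0,2)→(0,3)→(1,3)→(2,3)→(3,3): 9 + 1 + 6 + 2 + 3 + 2 + 6 = 29.

29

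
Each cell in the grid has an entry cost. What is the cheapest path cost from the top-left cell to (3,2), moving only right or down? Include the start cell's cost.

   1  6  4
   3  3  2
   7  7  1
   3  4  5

Take r0c0→r1c0→r1c1→r1c2→r2c2→r3c2 for a total of 1 + 3 + 3 + 2 + 1 + 5 = 15.
For comparison, the top-then-right route costs 19.

15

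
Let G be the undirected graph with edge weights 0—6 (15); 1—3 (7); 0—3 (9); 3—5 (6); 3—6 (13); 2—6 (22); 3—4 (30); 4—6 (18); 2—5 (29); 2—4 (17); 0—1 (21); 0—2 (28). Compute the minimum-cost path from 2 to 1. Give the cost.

Some routes from 2 to 1:
2 → 5 → 3 → 1: 29 + 6 + 7 = 42
2 → 6 → 3 → 1: 22 + 13 + 7 = 42
2 → 0 → 1: 28 + 21 = 49
2 → 0 → 3 → 1: 28 + 9 + 7 = 44
Shortest: 42.

42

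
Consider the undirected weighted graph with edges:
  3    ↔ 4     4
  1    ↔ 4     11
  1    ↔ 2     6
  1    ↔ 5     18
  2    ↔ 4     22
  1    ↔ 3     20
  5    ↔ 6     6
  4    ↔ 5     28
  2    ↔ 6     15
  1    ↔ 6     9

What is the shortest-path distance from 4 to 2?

A few of the 4→2 routes:
4-3-1-2: 4 + 20 + 6 = 30
4-1-2: 11 + 6 = 17
4-2: 22
The minimum is 17.

17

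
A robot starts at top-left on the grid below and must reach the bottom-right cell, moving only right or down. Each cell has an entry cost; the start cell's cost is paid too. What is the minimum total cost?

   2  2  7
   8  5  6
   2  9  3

18

Path [0,0] [0,1] [1,1] [1,2] [2,2]: 2 + 2 + 5 + 6 + 3 = 18.
For comparison, the top-then-right route costs 20.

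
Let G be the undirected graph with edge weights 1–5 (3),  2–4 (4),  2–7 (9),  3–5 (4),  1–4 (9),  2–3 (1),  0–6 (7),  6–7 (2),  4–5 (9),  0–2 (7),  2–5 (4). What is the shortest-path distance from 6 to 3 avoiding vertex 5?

12

Candidate routes:
6→7→2→3: 2 + 9 + 1 = 12
6→0→2→3: 7 + 7 + 1 = 15
Shortest: 12.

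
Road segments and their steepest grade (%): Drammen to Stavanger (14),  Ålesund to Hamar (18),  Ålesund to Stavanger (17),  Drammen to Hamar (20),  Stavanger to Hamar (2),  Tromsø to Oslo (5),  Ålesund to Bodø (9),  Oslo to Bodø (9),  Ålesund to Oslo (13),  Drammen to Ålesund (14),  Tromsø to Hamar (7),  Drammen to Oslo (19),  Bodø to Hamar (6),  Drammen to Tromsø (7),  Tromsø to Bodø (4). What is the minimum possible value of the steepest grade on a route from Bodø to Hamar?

6

Some routes from Bodø to Hamar:
Bodø - Hamar: max(6) = 6
Bodø - Oslo - Tromsø - Hamar: max(9, 5, 7) = 9
Bodø - Tromsø - Hamar: max(4, 7) = 7
The minimum achievable maximum is 6%.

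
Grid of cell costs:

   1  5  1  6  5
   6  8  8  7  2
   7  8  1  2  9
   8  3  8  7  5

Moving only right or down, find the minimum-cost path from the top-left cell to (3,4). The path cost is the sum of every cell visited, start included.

30

One optimal route is r0c0 → r0c1 → r0c2 → r1c2 → r2c2 → r2c3 → r3c3 → r3c4.
Its cost is 1 + 5 + 1 + 8 + 1 + 2 + 7 + 5 = 30.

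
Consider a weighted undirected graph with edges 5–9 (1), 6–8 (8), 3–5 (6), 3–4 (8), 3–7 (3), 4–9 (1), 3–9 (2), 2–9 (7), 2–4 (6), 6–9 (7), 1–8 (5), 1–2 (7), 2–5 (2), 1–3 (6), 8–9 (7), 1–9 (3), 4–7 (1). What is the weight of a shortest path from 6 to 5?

Some routes from 6 to 5:
6 → 9 → 5: 7 + 1 = 8
6 → 9 → 4 → 2 → 5: 7 + 1 + 6 + 2 = 16
6 → 9 → 3 → 5: 7 + 2 + 6 = 15
6 → 8 → 9 → 5: 8 + 7 + 1 = 16
The minimum is 8.

8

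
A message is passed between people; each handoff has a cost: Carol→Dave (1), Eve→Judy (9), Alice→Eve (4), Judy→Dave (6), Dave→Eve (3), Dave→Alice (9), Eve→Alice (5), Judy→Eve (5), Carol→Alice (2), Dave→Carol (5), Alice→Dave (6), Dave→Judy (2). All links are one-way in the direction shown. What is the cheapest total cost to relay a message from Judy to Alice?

Candidate routes:
Judy-Dave-Eve-Alice: 6 + 3 + 5 = 14
Judy-Dave-Carol-Alice: 6 + 5 + 2 = 13
Judy-Eve-Alice: 5 + 5 = 10
Judy-Dave-Alice: 6 + 9 = 15
The minimum is 10.

10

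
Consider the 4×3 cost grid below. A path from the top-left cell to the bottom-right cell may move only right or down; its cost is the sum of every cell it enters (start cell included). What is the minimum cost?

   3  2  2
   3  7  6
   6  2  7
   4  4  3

21

Take [0,0] [0,1] [1,1] [2,1] [3,1] [3,2] for a total of 3 + 2 + 7 + 2 + 4 + 3 = 21.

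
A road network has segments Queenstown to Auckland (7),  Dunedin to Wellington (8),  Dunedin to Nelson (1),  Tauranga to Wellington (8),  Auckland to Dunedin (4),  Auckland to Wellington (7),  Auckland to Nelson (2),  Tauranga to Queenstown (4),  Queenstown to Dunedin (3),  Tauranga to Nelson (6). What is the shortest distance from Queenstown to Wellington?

11

Checking several routes:
Queenstown→Auckland→Wellington: 7 + 7 = 14
Queenstown→Dunedin→Wellington: 3 + 8 = 11
Queenstown→Dunedin→Auckland→Wellington: 3 + 4 + 7 = 14
Queenstown→Tauranga→Wellington: 4 + 8 = 12
Queenstown→Dunedin→Nelson→Auckland→Wellington: 3 + 1 + 2 + 7 = 13
The minimum is 11 km.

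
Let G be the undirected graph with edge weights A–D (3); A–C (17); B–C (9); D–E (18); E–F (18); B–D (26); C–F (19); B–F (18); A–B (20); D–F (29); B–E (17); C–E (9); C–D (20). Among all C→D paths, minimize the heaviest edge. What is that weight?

17

Checking several routes:
C - B - E - D: max(9, 17, 18) = 18
C - A - D: max(17, 3) = 17
C - E - D: max(9, 18) = 18
Best route has worst link 17.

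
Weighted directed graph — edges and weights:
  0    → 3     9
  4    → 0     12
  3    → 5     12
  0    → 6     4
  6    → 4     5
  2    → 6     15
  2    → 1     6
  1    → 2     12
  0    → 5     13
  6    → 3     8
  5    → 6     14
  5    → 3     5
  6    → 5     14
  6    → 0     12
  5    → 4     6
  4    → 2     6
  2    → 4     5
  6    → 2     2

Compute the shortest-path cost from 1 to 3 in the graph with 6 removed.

Paths from 1 to 3 avoiding 6:
1 -> 2 -> 4 -> 0 -> 5 -> 3: 12 + 5 + 12 + 13 + 5 = 47
1 -> 2 -> 4 -> 0 -> 3: 12 + 5 + 12 + 9 = 38
The minimum is 38.

38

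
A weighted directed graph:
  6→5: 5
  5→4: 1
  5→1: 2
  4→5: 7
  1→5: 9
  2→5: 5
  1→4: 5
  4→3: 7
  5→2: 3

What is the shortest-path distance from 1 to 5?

Routes from 1 to 5:
1-5: 9
1-4-5: 5 + 7 = 12
The minimum is 9.

9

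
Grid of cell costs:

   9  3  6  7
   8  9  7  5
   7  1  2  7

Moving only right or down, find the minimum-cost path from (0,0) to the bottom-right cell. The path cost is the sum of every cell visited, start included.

Best path: r0c0 → r0c1 → r1c1 → r2c1 → r2c2 → r2c3
Cost: 9 + 3 + 9 + 1 + 2 + 7 = 31
For comparison, the top-then-right route costs 37.

31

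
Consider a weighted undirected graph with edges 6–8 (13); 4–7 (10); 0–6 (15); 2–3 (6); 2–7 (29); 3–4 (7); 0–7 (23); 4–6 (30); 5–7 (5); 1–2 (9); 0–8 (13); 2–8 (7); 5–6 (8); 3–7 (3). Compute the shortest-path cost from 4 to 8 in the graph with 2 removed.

Checking several routes:
4 → 6 → 8: 30 + 13 = 43
4 → 7 → 5 → 6 → 8: 10 + 5 + 8 + 13 = 36
4 → 3 → 7 → 5 → 6 → 8: 7 + 3 + 5 + 8 + 13 = 36
Shortest: 36.

36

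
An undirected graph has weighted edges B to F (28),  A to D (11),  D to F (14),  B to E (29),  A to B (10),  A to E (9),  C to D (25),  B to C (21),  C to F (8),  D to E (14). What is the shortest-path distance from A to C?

Checking several routes:
A→E→D→C: 9 + 14 + 25 = 48
A→B→F→C: 10 + 28 + 8 = 46
A→D→C: 11 + 25 = 36
A→E→D→F→C: 9 + 14 + 14 + 8 = 45
A→B→C: 10 + 21 = 31
A→D→F→C: 11 + 14 + 8 = 33
The minimum is 31.

31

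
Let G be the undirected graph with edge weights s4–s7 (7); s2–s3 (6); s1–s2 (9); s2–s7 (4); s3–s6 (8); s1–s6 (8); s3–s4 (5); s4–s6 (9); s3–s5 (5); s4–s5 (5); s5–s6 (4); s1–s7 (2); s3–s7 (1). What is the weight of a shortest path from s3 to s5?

5

Comparing a few candidate routes:
s3-s5: 5
s3-s6-s5: 8 + 4 = 12
s3-s4-s5: 5 + 5 = 10
Best route has total 5.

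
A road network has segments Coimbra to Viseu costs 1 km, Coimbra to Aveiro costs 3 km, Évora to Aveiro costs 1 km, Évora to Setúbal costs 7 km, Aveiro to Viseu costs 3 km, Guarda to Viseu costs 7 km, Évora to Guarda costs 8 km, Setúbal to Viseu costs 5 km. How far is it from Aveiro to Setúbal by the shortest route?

Candidate routes:
Aveiro→Coimbra→Viseu→Setúbal: 3 + 1 + 5 = 9
Aveiro→Coimbra→Viseu→Guarda→Évora→Setúbal: 3 + 1 + 7 + 8 + 7 = 26
Aveiro→Évora→Setúbal: 1 + 7 = 8
Aveiro→Évora→Guarda→Viseu→Setúbal: 1 + 8 + 7 + 5 = 21
Aveiro→Viseu→Guarda→Évora→Setúbal: 3 + 7 + 8 + 7 = 25
Aveiro→Viseu→Setúbal: 3 + 5 = 8
The minimum is 8 km.

8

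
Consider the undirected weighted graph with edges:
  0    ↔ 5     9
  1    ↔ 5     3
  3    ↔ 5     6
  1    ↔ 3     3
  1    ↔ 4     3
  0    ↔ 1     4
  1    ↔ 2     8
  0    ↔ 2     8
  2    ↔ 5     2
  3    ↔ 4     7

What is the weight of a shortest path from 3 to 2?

8

Some routes from 3 to 2:
3→4→1→5→2: 7 + 3 + 3 + 2 = 15
3→5→2: 6 + 2 = 8
3→1→5→2: 3 + 3 + 2 = 8
3→1→0→2: 3 + 4 + 8 = 15
3→5→1→2: 6 + 3 + 8 = 17
3→1→2: 3 + 8 = 11
Shortest: 8.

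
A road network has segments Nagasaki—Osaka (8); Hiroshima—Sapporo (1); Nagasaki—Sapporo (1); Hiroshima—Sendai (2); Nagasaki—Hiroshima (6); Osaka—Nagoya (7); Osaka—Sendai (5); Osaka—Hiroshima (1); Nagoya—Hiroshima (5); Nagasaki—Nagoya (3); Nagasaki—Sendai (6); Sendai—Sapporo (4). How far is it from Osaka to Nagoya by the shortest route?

6

Comparing a few candidate routes:
Osaka -> Hiroshima -> Nagasaki -> Nagoya: 1 + 6 + 3 = 10
Osaka -> Hiroshima -> Nagoya: 1 + 5 = 6
Osaka -> Nagasaki -> Nagoya: 8 + 3 = 11
Osaka -> Hiroshima -> Sapporo -> Nagasaki -> Nagoya: 1 + 1 + 1 + 3 = 6
Osaka -> Nagoya: 7
Best route has total 6 mi.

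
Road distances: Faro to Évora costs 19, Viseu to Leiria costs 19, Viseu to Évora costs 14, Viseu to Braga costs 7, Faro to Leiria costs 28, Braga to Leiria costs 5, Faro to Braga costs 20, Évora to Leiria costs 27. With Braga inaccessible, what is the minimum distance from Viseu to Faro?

Candidate routes:
Viseu-Leiria-Évora-Faro: 19 + 27 + 19 = 65
Viseu-Leiria-Faro: 19 + 28 = 47
Viseu-Évora-Leiria-Faro: 14 + 27 + 28 = 69
Viseu-Évora-Faro: 14 + 19 = 33
The minimum is 33.

33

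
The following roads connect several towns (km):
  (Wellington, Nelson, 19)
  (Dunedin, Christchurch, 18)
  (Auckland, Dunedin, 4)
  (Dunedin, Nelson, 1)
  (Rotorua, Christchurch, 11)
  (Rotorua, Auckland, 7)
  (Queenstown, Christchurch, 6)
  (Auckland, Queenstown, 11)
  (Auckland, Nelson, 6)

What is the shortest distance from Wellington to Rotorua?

31

Comparing a few candidate routes:
Wellington - Nelson - Dunedin - Auckland - Queenstown - Christchurch - Rotorua: 19 + 1 + 4 + 11 + 6 + 11 = 52
Wellington - Nelson - Dunedin - Christchurch - Rotorua: 19 + 1 + 18 + 11 = 49
Wellington - Nelson - Auckland - Rotorua: 19 + 6 + 7 = 32
Wellington - Nelson - Dunedin - Auckland - Rotorua: 19 + 1 + 4 + 7 = 31
Shortest: 31 km.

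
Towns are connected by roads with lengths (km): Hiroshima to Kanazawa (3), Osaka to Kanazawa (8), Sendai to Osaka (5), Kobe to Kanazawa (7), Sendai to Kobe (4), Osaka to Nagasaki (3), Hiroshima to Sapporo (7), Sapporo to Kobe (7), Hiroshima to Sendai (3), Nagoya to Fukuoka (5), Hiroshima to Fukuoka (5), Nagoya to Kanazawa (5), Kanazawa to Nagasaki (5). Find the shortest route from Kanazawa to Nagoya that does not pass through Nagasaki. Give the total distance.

Paths from Kanazawa to Nagoya avoiding Nagasaki:
Kanazawa → Osaka → Sendai → Kobe → Sapporo → Hiroshima → Fukuoka → Nagoya: 8 + 5 + 4 + 7 + 7 + 5 + 5 = 41
Kanazawa → Osaka → Sendai → Hiroshima → Fukuoka → Nagoya: 8 + 5 + 3 + 5 + 5 = 26
Kanazawa → Hiroshima → Fukuoka → Nagoya: 3 + 5 + 5 = 13
Kanazawa → Nagoya: 5
Kanazawa → Kobe → Sendai → Hiroshima → Fukuoka → Nagoya: 7 + 4 + 3 + 5 + 5 = 24
Kanazawa → Kobe → Sapporo → Hiroshima → Fukuoka → Nagoya: 7 + 7 + 7 + 5 + 5 = 31
The minimum is 5 km.

5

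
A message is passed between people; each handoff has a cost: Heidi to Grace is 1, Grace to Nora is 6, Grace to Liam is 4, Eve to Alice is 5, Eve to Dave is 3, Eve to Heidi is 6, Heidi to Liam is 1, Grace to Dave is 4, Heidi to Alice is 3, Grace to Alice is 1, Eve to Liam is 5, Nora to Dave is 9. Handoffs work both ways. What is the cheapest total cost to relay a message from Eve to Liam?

5

A few of the Eve→Liam routes:
Eve - Dave - Grace - Heidi - Liam: 3 + 4 + 1 + 1 = 9
Eve - Alice - Heidi - Liam: 5 + 3 + 1 = 9
Eve - Alice - Grace - Heidi - Liam: 5 + 1 + 1 + 1 = 8
Eve - Liam: 5
Eve - Heidi - Liam: 6 + 1 = 7
Best route has total 5.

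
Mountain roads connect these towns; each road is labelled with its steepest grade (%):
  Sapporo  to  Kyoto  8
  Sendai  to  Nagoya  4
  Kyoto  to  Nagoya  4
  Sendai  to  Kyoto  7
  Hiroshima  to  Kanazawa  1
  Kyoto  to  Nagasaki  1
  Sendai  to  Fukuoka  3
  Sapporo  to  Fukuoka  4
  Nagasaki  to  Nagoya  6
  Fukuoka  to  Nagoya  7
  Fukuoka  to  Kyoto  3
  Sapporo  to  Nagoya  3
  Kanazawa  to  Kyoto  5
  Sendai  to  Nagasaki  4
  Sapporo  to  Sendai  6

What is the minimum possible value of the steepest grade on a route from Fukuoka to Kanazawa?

A few of the Fukuoka→Kanazawa routes:
Fukuoka→Sendai→Nagoya→Kyoto→Kanazawa: max(3, 4, 4, 5) = 5
Fukuoka→Sapporo→Nagoya→Sendai→Nagasaki→Kyoto→Kanazawa: max(4, 3, 4, 4, 1, 5) = 5
Fukuoka→Kyoto→Kanazawa: max(3, 5) = 5
Fukuoka→Sendai→Nagasaki→Kyoto→Kanazawa: max(3, 4, 1, 5) = 5
Fukuoka→Sapporo→Nagoya→Kyoto→Kanazawa: max(4, 3, 4, 5) = 5
Smallest bottleneck: 5%.

5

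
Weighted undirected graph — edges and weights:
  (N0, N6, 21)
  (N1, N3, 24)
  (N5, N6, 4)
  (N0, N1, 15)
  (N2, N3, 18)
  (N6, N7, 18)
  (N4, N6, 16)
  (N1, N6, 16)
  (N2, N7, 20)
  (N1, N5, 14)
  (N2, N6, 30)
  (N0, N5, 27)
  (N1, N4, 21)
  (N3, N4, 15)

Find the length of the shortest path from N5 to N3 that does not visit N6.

38

Comparing a few candidate routes:
N5→N0→N1→N3: 27 + 15 + 24 = 66
N5→N1→N4→N3: 14 + 21 + 15 = 50
N5→N1→N3: 14 + 24 = 38
The minimum is 38.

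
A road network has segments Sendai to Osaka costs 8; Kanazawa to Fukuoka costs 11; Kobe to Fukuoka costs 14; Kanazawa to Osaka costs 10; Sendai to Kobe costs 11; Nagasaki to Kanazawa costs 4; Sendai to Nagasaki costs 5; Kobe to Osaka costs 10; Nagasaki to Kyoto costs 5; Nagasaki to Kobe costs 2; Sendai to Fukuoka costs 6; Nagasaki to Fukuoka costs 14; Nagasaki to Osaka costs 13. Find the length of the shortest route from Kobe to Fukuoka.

Comparing a few candidate routes:
Kobe-Nagasaki-Kanazawa-Fukuoka: 2 + 4 + 11 = 17
Kobe-Nagasaki-Sendai-Fukuoka: 2 + 5 + 6 = 13
Kobe-Nagasaki-Fukuoka: 2 + 14 = 16
Kobe-Fukuoka: 14
The minimum is 13.

13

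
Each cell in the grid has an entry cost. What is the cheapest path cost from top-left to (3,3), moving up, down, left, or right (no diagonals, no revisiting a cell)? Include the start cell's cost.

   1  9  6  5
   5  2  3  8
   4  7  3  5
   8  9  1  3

18

Cheapest: (0,0) -> (1,0) -> (1,1) -> (1,2) -> (2,2) -> (3,2) -> (3,3)
  1 + 5 + 2 + 3 + 3 + 1 + 3 = 18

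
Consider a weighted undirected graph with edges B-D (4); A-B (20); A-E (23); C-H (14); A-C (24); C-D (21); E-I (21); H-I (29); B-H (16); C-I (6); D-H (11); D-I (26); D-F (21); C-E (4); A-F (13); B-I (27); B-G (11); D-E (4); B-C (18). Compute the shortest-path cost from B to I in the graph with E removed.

24

A few of the B→I routes:
B-C-I: 18 + 6 = 24
B-D-I: 4 + 26 = 30
B-I: 27
Shortest: 24.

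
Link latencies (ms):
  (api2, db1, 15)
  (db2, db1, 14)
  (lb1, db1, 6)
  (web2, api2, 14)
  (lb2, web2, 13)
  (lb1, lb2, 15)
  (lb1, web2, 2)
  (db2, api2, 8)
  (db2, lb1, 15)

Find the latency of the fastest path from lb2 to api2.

27

Comparing a few candidate routes:
lb2→lb1→web2→api2: 15 + 2 + 14 = 31
lb2→lb1→db2→api2: 15 + 15 + 8 = 38
lb2→lb1→db1→api2: 15 + 6 + 15 = 36
lb2→web2→lb1→db1→api2: 13 + 2 + 6 + 15 = 36
lb2→web2→api2: 13 + 14 = 27
Best route has total 27 ms.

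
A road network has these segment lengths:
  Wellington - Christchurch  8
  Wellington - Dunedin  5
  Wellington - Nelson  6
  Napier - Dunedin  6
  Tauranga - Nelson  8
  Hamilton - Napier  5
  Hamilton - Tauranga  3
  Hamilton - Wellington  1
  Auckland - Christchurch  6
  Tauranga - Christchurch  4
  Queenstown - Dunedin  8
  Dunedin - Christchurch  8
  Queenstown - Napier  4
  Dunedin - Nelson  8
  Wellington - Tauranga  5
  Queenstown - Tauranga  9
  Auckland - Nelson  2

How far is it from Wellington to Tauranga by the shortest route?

4

Comparing a few candidate routes:
Wellington -> Nelson -> Auckland -> Christchurch -> Tauranga: 6 + 2 + 6 + 4 = 18
Wellington -> Hamilton -> Tauranga: 1 + 3 = 4
Wellington -> Christchurch -> Tauranga: 8 + 4 = 12
Wellington -> Dunedin -> Christchurch -> Tauranga: 5 + 8 + 4 = 17
Wellington -> Tauranga: 5
Wellington -> Nelson -> Tauranga: 6 + 8 = 14
Shortest: 4.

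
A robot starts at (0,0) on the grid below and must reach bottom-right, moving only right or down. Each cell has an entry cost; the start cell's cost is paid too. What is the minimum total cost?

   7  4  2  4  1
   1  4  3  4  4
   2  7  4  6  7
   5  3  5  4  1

Best path: [0,0] [1,0] [2,0] [3,0] [3,1] [3,2] [3,3] [3,4]
Cost: 7 + 1 + 2 + 5 + 3 + 5 + 4 + 1 = 28

28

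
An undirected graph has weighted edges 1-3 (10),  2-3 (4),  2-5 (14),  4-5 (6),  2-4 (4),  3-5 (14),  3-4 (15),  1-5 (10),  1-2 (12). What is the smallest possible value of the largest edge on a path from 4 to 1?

10

Comparing a few candidate routes:
4 -> 5 -> 1: max(6, 10) = 10
4 -> 2 -> 3 -> 1: max(4, 4, 10) = 10
4 -> 5 -> 2 -> 1: max(6, 14, 12) = 14
4 -> 2 -> 1: max(4, 12) = 12
Smallest bottleneck: 10.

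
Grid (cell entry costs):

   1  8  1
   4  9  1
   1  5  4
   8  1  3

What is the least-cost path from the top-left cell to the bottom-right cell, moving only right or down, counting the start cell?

Path r0c0 -> r1c0 -> r2c0 -> r2c1 -> r3c1 -> r3c2: 1 + 4 + 1 + 5 + 1 + 3 = 15.

15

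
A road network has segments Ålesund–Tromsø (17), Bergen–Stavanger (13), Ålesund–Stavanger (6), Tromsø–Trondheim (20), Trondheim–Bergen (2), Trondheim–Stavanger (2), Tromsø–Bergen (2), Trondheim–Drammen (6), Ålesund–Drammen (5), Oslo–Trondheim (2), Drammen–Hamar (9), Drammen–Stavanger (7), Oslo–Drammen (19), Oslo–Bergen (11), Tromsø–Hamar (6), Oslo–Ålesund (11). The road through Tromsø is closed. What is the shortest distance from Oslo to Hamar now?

17

A few of the Oslo→Hamar routes:
Oslo - Bergen - Trondheim - Drammen - Hamar: 11 + 2 + 6 + 9 = 28
Oslo - Ålesund - Drammen - Hamar: 11 + 5 + 9 = 25
Oslo - Drammen - Hamar: 19 + 9 = 28
Oslo - Trondheim - Drammen - Hamar: 2 + 6 + 9 = 17
Oslo - Trondheim - Stavanger - Ålesund - Drammen - Hamar: 2 + 2 + 6 + 5 + 9 = 24
Oslo - Trondheim - Stavanger - Drammen - Hamar: 2 + 2 + 7 + 9 = 20
The minimum is 17.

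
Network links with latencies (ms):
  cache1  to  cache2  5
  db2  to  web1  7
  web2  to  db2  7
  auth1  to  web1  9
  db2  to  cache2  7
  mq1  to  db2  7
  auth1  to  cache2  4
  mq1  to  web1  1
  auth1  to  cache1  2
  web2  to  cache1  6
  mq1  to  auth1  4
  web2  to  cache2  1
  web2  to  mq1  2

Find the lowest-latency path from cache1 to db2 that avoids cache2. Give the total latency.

Comparing a few candidate routes:
cache1 → auth1 → mq1 → web2 → db2: 2 + 4 + 2 + 7 = 15
cache1 → auth1 → mq1 → db2: 2 + 4 + 7 = 13
cache1 → auth1 → mq1 → web1 → db2: 2 + 4 + 1 + 7 = 14
cache1 → web2 → mq1 → db2: 6 + 2 + 7 = 15
cache1 → web2 → db2: 6 + 7 = 13
Shortest: 13 ms.

13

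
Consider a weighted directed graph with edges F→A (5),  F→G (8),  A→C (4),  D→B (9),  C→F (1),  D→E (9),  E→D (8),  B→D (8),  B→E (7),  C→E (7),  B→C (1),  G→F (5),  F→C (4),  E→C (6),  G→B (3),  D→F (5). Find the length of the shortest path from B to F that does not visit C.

Paths from B to F avoiding C:
B → D → F: 8 + 5 = 13
B → E → D → F: 7 + 8 + 5 = 20
Best route has total 13.

13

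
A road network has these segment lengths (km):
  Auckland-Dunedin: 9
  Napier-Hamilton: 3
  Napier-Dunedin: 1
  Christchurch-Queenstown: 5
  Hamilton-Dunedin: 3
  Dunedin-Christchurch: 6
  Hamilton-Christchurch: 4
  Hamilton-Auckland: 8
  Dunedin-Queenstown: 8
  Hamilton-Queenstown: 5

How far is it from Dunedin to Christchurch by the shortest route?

6

A few of the Dunedin→Christchurch routes:
Dunedin→Napier→Hamilton→Queenstown→Christchurch: 1 + 3 + 5 + 5 = 14
Dunedin→Napier→Hamilton→Christchurch: 1 + 3 + 4 = 8
Dunedin→Hamilton→Christchurch: 3 + 4 = 7
Dunedin→Queenstown→Christchurch: 8 + 5 = 13
Dunedin→Christchurch: 6
Dunedin→Hamilton→Queenstown→Christchurch: 3 + 5 + 5 = 13
Shortest: 6 km.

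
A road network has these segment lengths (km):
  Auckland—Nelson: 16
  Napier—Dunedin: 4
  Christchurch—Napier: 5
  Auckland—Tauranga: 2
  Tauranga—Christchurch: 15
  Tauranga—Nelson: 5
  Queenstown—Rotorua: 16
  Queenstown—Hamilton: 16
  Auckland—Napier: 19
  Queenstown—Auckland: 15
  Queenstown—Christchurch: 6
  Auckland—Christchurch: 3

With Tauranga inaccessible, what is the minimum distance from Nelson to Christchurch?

Candidate routes:
Nelson → Auckland → Napier → Christchurch: 16 + 19 + 5 = 40
Nelson → Auckland → Christchurch: 16 + 3 = 19
Nelson → Auckland → Queenstown → Christchurch: 16 + 15 + 6 = 37
The minimum is 19 km.

19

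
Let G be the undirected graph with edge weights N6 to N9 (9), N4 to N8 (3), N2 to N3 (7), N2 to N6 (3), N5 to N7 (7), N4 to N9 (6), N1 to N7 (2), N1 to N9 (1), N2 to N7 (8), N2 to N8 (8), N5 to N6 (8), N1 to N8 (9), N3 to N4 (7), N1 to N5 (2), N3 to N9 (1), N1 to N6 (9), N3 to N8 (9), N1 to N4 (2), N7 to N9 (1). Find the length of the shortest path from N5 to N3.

Checking several routes:
N5→N1→N7→N9→N3: 2 + 2 + 1 + 1 = 6
N5→N1→N4→N9→N3: 2 + 2 + 6 + 1 = 11
N5→N1→N9→N3: 2 + 1 + 1 = 4
N5→N7→N9→N3: 7 + 1 + 1 = 9
Best route has total 4.

4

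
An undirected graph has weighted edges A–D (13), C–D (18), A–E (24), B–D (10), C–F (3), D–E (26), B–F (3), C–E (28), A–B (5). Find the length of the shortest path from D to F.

13

Checking several routes:
D→C→F: 18 + 3 = 21
D→A→B→F: 13 + 5 + 3 = 21
D→B→F: 10 + 3 = 13
D→E→C→F: 26 + 28 + 3 = 57
The minimum is 13.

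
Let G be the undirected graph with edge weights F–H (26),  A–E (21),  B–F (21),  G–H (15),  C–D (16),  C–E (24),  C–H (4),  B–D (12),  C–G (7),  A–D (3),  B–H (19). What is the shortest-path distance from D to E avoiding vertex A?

40

Candidate routes:
D-C-E: 16 + 24 = 40
D-B-F-H-G-C-E: 12 + 21 + 26 + 15 + 7 + 24 = 105
D-B-H-C-E: 12 + 19 + 4 + 24 = 59
D-B-H-G-C-E: 12 + 19 + 15 + 7 + 24 = 77
D-B-F-H-C-E: 12 + 21 + 26 + 4 + 24 = 87
Shortest: 40.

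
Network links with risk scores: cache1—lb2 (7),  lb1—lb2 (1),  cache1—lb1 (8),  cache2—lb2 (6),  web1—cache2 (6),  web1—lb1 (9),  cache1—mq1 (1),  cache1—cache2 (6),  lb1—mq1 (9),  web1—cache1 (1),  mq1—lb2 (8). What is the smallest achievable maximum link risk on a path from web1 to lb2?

6

Checking several routes:
web1→cache2→cache1→lb2: max(6, 6, 7) = 7
web1→cache2→cache1→mq1→lb2: max(6, 6, 1, 8) = 8
web1→cache2→lb2: max(6, 6) = 6
web1→cache1→cache2→lb2: max(1, 6, 6) = 6
web1→cache2→cache1→lb1→lb2: max(6, 6, 8, 1) = 8
web1→cache1→lb2: max(1, 7) = 7
Best route has worst link 6.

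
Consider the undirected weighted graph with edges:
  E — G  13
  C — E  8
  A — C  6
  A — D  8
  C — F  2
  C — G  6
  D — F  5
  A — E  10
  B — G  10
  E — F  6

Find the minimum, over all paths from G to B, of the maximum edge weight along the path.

10

Paths from G to B:
G - B: max(10) = 10
Best route has worst link 10.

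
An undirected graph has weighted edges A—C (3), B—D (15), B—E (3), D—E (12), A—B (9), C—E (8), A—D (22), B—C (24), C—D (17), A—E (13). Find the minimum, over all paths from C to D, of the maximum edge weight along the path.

Checking several routes:
C → A → E → D: max(3, 13, 12) = 13
C → A → B → D: max(3, 9, 15) = 15
C → A → B → E → D: max(3, 9, 3, 12) = 12
C → A → E → B → D: max(3, 13, 3, 15) = 15
C → E → D: max(8, 12) = 12
Best route has worst link 12.

12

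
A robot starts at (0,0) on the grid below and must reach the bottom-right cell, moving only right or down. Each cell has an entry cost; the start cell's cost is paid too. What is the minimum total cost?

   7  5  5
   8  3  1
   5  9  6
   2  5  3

25

Cheapest: [0,0]→[0,1]→[1,1]→[1,2]→[2,2]→[3,2]
  7 + 5 + 3 + 1 + 6 + 3 = 25
For comparison, the top-then-right route costs 27.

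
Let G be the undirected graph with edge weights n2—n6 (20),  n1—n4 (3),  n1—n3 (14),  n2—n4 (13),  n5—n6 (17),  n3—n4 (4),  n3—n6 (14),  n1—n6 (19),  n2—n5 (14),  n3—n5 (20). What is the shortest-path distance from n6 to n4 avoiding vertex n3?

Paths from n6 to n4 avoiding n3:
n6→n2→n4: 20 + 13 = 33
n6→n1→n4: 19 + 3 = 22
n6→n5→n2→n4: 17 + 14 + 13 = 44
Best route has total 22.

22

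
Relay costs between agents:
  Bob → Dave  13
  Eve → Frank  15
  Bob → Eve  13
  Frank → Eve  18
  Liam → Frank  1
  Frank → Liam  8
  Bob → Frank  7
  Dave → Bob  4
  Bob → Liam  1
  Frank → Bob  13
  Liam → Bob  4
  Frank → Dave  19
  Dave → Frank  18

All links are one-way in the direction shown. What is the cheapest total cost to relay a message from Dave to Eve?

Some routes from Dave to Eve:
Dave-Bob-Liam-Frank-Eve: 4 + 1 + 1 + 18 = 24
Dave-Bob-Frank-Eve: 4 + 7 + 18 = 29
Dave-Bob-Eve: 4 + 13 = 17
Dave-Frank-Eve: 18 + 18 = 36
Dave-Frank-Liam-Bob-Eve: 18 + 8 + 4 + 13 = 43
The minimum is 17.

17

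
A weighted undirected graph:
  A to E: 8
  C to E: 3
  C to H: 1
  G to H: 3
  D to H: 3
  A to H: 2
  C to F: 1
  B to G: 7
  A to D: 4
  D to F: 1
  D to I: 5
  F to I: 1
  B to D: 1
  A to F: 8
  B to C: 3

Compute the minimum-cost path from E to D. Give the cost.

5

A few of the E→D routes:
E - C - B - D: 3 + 3 + 1 = 7
E - C - H - D: 3 + 1 + 3 = 7
E - C - F - D: 3 + 1 + 1 = 5
Shortest: 5.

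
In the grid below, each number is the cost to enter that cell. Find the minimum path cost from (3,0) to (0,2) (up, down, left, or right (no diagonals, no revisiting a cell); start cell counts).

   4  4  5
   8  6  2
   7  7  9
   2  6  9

28

Path (3,0) (3,1) (2,1) (1,1) (1,2) (0,2): 2 + 6 + 7 + 6 + 2 + 5 = 28.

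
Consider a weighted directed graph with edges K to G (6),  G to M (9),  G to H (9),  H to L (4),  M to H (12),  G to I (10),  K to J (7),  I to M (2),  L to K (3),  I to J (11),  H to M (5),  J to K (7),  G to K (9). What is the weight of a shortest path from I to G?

24

Paths from I to G:
I→J→K→G: 11 + 7 + 6 = 24
I→M→H→L→K→G: 2 + 12 + 4 + 3 + 6 = 27
The minimum is 24.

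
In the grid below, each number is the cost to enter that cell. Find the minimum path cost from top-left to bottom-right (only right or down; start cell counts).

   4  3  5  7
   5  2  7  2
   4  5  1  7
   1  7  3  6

One optimal route is (0,0) → (0,1) → (1,1) → (2,1) → (2,2) → (3,2) → (3,3).
Its cost is 4 + 3 + 2 + 5 + 1 + 3 + 6 = 24.

24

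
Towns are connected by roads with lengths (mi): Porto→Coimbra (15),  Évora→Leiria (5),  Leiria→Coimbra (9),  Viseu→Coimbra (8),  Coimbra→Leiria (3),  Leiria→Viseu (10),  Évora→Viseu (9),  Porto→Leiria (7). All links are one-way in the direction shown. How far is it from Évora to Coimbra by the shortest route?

Paths from Évora to Coimbra:
Évora → Leiria → Viseu → Coimbra: 5 + 10 + 8 = 23
Évora → Viseu → Coimbra: 9 + 8 = 17
Évora → Leiria → Coimbra: 5 + 9 = 14
Shortest: 14 mi.

14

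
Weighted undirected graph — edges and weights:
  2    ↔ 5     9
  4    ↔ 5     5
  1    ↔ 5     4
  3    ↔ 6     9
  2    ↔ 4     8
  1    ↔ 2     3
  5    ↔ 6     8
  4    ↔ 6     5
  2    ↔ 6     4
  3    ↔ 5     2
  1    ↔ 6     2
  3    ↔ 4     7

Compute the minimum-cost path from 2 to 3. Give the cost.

Some routes from 2 to 3:
2-5-3: 9 + 2 = 11
2-6-1-5-3: 4 + 2 + 4 + 2 = 12
2-6-3: 4 + 9 = 13
2-6-5-3: 4 + 8 + 2 = 14
2-1-5-3: 3 + 4 + 2 = 9
The minimum is 9.

9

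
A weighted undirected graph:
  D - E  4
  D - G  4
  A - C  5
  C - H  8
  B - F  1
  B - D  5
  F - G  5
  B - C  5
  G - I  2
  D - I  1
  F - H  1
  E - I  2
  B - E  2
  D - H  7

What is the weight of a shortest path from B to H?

2

Checking several routes:
B→E→I→D→H: 2 + 2 + 1 + 7 = 12
B→E→I→G→F→H: 2 + 2 + 2 + 5 + 1 = 12
B→F→H: 1 + 1 = 2
The minimum is 2.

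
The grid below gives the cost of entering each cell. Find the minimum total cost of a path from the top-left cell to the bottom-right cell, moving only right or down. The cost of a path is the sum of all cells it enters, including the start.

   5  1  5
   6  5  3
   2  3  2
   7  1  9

One optimal route is r0c0 r0c1 r1c1 r2c1 r3c1 r3c2.
Its cost is 5 + 1 + 5 + 3 + 1 + 9 = 24.
(Top row then right column would cost 25.)

24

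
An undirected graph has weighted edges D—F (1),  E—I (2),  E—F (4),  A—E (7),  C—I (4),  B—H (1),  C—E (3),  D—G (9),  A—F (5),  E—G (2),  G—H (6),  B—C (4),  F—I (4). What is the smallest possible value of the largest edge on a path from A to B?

5

Some routes from A to B:
A→F→I→E→C→B: max(5, 4, 2, 3, 4) = 5
A→F→I→C→B: max(5, 4, 4, 4) = 5
A→F→E→C→B: max(5, 4, 3, 4) = 5
A→F→E→I→C→B: max(5, 4, 2, 4, 4) = 5
Smallest bottleneck: 5.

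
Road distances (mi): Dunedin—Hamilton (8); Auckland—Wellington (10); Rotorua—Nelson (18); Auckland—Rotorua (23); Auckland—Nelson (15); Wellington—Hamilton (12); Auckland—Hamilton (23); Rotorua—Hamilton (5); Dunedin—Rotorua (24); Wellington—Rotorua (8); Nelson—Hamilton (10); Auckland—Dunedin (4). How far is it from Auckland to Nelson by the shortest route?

15

A few of the Auckland→Nelson routes:
Auckland→Dunedin→Hamilton→Nelson: 4 + 8 + 10 = 22
Auckland→Wellington→Hamilton→Nelson: 10 + 12 + 10 = 32
Auckland→Nelson: 15
Auckland→Wellington→Rotorua→Hamilton→Nelson: 10 + 8 + 5 + 10 = 33
Shortest: 15 mi.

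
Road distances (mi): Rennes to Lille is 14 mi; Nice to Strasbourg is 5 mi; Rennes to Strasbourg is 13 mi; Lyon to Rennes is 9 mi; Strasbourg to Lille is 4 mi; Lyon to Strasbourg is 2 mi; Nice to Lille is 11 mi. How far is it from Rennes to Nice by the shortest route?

16

Checking several routes:
Rennes-Lille-Nice: 14 + 11 = 25
Rennes-Strasbourg-Nice: 13 + 5 = 18
Rennes-Lille-Strasbourg-Nice: 14 + 4 + 5 = 23
Rennes-Lyon-Strasbourg-Nice: 9 + 2 + 5 = 16
Best route has total 16 mi.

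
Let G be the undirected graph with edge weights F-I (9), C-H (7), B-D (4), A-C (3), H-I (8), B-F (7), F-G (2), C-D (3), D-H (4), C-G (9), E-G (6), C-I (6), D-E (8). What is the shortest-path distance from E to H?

12

Comparing a few candidate routes:
E→D→C→H: 8 + 3 + 7 = 18
E→G→C→D→H: 6 + 9 + 3 + 4 = 22
E→D→H: 8 + 4 = 12
Shortest: 12.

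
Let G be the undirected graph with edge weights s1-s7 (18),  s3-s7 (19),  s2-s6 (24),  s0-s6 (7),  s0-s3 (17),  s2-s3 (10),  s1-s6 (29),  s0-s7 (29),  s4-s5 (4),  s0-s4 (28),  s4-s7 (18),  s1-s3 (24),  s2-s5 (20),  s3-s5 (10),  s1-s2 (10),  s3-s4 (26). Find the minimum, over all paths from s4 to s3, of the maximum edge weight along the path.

10

A few of the s4→s3 routes:
s4→s5→s3: max(4, 10) = 10
s4→s7→s1→s2→s3: max(18, 18, 10, 10) = 18
s4→s7→s3: max(18, 19) = 19
Smallest bottleneck: 10.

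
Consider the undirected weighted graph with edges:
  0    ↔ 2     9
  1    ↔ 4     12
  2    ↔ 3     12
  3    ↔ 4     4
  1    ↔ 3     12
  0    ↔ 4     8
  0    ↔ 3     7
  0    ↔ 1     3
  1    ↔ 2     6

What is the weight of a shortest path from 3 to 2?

A few of the 3→2 routes:
3-0-2: 7 + 9 = 16
3-2: 12
3-0-1-2: 7 + 3 + 6 = 16
3-1-2: 12 + 6 = 18
The minimum is 12.

12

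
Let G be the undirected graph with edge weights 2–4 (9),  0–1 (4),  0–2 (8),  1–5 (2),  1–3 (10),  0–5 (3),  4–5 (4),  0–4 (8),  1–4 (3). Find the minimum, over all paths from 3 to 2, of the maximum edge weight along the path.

10

Comparing a few candidate routes:
3 -> 1 -> 5 -> 4 -> 2: max(10, 2, 4, 9) = 10
3 -> 1 -> 5 -> 0 -> 4 -> 2: max(10, 2, 3, 8, 9) = 10
3 -> 1 -> 5 -> 0 -> 2: max(10, 2, 3, 8) = 10
Smallest bottleneck: 10.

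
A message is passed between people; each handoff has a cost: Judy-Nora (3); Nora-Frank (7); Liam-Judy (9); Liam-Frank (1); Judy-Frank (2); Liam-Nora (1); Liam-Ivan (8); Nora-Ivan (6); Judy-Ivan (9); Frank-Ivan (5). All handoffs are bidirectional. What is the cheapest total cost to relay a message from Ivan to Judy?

7

A few of the Ivan→Judy routes:
Ivan-Frank-Judy: 5 + 2 = 7
Ivan-Judy: 9
Ivan-Nora-Judy: 6 + 3 = 9
The minimum is 7.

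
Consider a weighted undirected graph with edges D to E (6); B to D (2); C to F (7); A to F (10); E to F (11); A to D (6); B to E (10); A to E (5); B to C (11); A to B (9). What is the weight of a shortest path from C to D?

A few of the C→D routes:
C → F → A → D: 7 + 10 + 6 = 23
C → F → E → D: 7 + 11 + 6 = 24
C → B → D: 11 + 2 = 13
Shortest: 13.

13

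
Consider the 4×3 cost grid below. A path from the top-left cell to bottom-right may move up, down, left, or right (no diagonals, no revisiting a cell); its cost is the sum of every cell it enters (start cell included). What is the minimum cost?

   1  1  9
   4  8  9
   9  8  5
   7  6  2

25

Best path: [0,0] [0,1] [1,1] [2,1] [2,2] [3,2]
Cost: 1 + 1 + 8 + 8 + 5 + 2 = 25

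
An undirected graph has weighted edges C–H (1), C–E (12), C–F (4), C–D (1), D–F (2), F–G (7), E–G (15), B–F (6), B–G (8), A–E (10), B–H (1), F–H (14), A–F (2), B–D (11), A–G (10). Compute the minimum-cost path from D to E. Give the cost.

13

A few of the D→E routes:
D - C - F - A - E: 1 + 4 + 2 + 10 = 17
D - C - E: 1 + 12 = 13
D - F - A - E: 2 + 2 + 10 = 14
The minimum is 13.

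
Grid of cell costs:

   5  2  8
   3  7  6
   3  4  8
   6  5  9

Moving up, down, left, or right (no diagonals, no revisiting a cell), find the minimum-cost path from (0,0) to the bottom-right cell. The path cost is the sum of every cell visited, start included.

29

Best path: [0,0] [1,0] [2,0] [2,1] [3,1] [3,2]
Cost: 5 + 3 + 3 + 4 + 5 + 9 = 29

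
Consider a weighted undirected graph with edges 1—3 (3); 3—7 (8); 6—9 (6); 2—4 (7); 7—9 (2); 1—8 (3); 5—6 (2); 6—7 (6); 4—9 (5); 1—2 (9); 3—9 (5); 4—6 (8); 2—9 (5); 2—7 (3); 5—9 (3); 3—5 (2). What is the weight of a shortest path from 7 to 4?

Some routes from 7 to 4:
7 -> 2 -> 4: 3 + 7 = 10
7 -> 9 -> 2 -> 4: 2 + 5 + 7 = 14
7 -> 9 -> 4: 2 + 5 = 7
7 -> 2 -> 9 -> 4: 3 + 5 + 5 = 13
7 -> 6 -> 4: 6 + 8 = 14
Best route has total 7.

7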